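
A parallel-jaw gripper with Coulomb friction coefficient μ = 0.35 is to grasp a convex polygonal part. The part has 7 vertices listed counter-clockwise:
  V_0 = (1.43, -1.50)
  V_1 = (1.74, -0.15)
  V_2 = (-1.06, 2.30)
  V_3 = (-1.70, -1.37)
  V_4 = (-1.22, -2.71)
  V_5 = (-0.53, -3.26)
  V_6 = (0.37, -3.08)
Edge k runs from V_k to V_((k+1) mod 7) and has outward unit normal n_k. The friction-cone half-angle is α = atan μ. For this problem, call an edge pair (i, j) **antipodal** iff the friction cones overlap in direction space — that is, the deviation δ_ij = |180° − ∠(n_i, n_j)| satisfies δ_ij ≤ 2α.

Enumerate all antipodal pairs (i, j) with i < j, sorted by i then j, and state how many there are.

count = 5; pairs: (0,2), (0,3), (1,3), (1,4), (2,6)

α = atan 0.35 = 19.29°;  2α = 38.58°
n_0 = (+0.9746, -0.2238)
n_1 = (+0.6585, +0.7526)
n_2 = (-0.9851, +0.1718)
n_3 = (-0.9414, -0.3372)
n_4 = (-0.6233, -0.7820)
n_5 = (+0.1961, -0.9806)
n_6 = (+0.8304, -0.5571)
  (0,1): δ = 118.25°  ·
  (0,2): δ = 3.04°  ✓
  (0,3): δ = 32.64°  ✓
  (0,4): δ = 64.37°  ·
  (0,5): δ = 114.24°  ·
  (0,6): δ = 159.08°  ·
  (1,2): δ = 58.71°  ·
  (1,3): δ = 29.11°  ✓
  (1,4): δ = 2.63°  ✓
  (1,5): δ = 52.50°  ·
  (1,6): δ = 97.33°  ·
  (2,3): δ = 150.40°  ·
  (2,4): δ = 118.67°  ·
  (2,5): δ = 68.80°  ·
  (2,6): δ = 23.96°  ✓
  (3,4): δ = 148.27°  ·
  (3,5): δ = 98.40°  ·
  (3,6): δ = 53.57°  ·
  (4,5): δ = 130.13°  ·
  (4,6): δ = 85.30°  ·
  (5,6): δ = 135.17°  ·
antipodal pairs: 5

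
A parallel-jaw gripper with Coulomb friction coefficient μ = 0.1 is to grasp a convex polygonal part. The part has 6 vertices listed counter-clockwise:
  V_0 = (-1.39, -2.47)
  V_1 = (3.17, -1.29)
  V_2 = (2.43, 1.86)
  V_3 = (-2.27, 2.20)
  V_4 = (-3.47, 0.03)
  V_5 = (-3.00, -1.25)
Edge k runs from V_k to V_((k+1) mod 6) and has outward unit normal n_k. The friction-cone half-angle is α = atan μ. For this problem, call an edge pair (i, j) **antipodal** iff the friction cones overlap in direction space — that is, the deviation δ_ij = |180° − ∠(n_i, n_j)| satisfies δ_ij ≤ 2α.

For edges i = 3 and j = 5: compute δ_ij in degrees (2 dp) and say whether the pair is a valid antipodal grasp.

α = atan 0.1 = 5.71°;  2α = 11.42°
edge 3: e_3 = (-1.20, -2.17);  n_3 = (-0.8751, +0.4839)
edge 5: e_5 = (+1.61, -1.22);  n_5 = (-0.6040, -0.7970)
∠(n_3, n_5) = 81.79°
δ = |180° − 81.79°| = 98.21°
98.21° > 2α = 11.42°  →  invalid

δ = 98.21°, invalid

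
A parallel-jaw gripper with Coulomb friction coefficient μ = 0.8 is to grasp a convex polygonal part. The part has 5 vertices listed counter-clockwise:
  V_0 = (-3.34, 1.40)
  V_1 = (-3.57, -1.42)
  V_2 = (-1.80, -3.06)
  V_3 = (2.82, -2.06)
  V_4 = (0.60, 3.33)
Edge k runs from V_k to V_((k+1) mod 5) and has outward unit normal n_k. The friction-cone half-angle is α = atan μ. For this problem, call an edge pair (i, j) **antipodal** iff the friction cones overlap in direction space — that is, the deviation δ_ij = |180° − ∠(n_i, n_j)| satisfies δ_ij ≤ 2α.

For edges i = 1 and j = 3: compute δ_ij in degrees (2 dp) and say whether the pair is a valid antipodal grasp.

α = atan 0.8 = 38.66°;  2α = 77.32°
edge 1: e_1 = (+1.77, -1.64);  n_1 = (-0.6797, -0.7335)
edge 3: e_3 = (-2.22, +5.39);  n_3 = (+0.9246, +0.3808)
∠(n_1, n_3) = 155.20°
δ = |180° − 155.20°| = 24.80°
24.80° ≤ 2α = 77.32°  →  valid

δ = 24.80°, valid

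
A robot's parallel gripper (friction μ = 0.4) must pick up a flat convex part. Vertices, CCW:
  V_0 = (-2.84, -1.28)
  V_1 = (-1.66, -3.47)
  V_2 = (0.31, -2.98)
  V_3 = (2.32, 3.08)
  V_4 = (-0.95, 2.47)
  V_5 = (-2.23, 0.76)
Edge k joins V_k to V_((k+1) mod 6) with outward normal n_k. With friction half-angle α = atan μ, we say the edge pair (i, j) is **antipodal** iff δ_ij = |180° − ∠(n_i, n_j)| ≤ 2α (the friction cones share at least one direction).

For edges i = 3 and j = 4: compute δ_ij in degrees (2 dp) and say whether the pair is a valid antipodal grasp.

α = atan 0.4 = 21.80°;  2α = 43.60°
edge 3: e_3 = (-3.27, -0.61);  n_3 = (-0.1834, +0.9830)
edge 4: e_4 = (-1.28, -1.71);  n_4 = (-0.8006, +0.5993)
∠(n_3, n_4) = 42.62°
δ = |180° − 42.62°| = 137.38°
137.38° > 2α = 43.60°  →  invalid

δ = 137.38°, invalid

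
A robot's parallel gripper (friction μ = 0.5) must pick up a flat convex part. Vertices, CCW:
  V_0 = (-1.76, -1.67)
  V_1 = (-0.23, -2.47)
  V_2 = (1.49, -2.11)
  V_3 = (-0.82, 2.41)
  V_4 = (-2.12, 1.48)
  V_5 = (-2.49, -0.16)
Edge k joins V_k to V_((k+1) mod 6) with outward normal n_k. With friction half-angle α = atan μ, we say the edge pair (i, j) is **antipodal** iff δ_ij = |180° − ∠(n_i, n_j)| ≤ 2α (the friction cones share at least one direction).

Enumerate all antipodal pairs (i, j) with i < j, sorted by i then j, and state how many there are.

count = 4; pairs: (0,2), (1,3), (2,4), (2,5)

α = atan 0.5 = 26.57°;  2α = 53.13°
n_0 = (-0.4634, -0.8862)
n_1 = (+0.2049, -0.9788)
n_2 = (+0.8905, +0.4551)
n_3 = (-0.5818, +0.8133)
n_4 = (-0.9755, +0.2201)
n_5 = (-0.9003, -0.4352)
  (0,1): δ = 140.57°  ·
  (0,2): δ = 35.33°  ✓
  (0,3): δ = 63.18°  ·
  (0,4): δ = 104.89°  ·
  (0,5): δ = 143.41°  ·
  (1,2): δ = 74.75°  ·
  (1,3): δ = 23.76°  ✓
  (1,4): δ = 65.46°  ·
  (1,5): δ = 103.98°  ·
  (2,3): δ = 81.49°  ·
  (2,4): δ = 39.78°  ✓
  (2,5): δ = 1.27°  ✓
  (3,4): δ = 138.29°  ·
  (3,5): δ = 99.78°  ·
  (4,5): δ = 141.49°  ·
antipodal pairs: 4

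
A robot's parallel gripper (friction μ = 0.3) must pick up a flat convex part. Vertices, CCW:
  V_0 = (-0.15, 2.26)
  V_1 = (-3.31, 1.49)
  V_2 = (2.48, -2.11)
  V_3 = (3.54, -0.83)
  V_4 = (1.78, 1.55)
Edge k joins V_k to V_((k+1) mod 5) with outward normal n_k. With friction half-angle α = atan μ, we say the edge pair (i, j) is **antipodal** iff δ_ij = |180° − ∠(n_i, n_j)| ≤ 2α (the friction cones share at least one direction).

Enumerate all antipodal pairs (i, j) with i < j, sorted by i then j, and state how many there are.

α = atan 0.3 = 16.70°;  2α = 33.40°
n_0 = (-0.2367, +0.9716)
n_1 = (-0.5280, -0.8492)
n_2 = (+0.7702, -0.6378)
n_3 = (+0.8040, +0.5946)
n_4 = (+0.3453, +0.9385)
  (0,1): δ = 45.57°  ·
  (0,2): δ = 36.68°  ·
  (0,3): δ = 112.79°  ·
  (0,4): δ = 146.11°  ·
  (1,2): δ = 97.76°  ·
  (1,3): δ = 21.65°  ✓
  (1,4): δ = 11.67°  ✓
  (2,3): δ = 103.89°  ·
  (2,4): δ = 70.57°  ·
  (3,4): δ = 146.68°  ·
antipodal pairs: 2

count = 2; pairs: (1,3), (1,4)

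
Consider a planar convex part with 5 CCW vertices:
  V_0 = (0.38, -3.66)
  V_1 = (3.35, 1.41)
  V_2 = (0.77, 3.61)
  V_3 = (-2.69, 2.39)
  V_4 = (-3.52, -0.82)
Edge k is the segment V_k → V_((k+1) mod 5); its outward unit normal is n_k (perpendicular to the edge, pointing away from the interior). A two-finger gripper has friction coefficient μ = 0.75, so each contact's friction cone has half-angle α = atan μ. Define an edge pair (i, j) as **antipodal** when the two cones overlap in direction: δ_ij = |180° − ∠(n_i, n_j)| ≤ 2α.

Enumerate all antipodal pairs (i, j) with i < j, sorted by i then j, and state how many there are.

count = 5; pairs: (0,2), (0,3), (1,3), (1,4), (2,4)

α = atan 0.75 = 36.87°;  2α = 73.74°
n_0 = (+0.8629, -0.5055)
n_1 = (+0.6488, +0.7609)
n_2 = (-0.3325, +0.9431)
n_3 = (-0.9682, +0.2503)
n_4 = (-0.5887, -0.8084)
  (0,1): δ = 100.09°  ·
  (0,2): δ = 40.22°  ✓
  (0,3): δ = 15.86°  ✓
  (0,4): δ = 84.30°  ·
  (1,2): δ = 120.12°  ·
  (1,3): δ = 64.04°  ✓
  (1,4): δ = 4.39°  ✓
  (2,3): δ = 123.92°  ·
  (2,4): δ = 55.49°  ✓
  (3,4): δ = 111.57°  ·
antipodal pairs: 5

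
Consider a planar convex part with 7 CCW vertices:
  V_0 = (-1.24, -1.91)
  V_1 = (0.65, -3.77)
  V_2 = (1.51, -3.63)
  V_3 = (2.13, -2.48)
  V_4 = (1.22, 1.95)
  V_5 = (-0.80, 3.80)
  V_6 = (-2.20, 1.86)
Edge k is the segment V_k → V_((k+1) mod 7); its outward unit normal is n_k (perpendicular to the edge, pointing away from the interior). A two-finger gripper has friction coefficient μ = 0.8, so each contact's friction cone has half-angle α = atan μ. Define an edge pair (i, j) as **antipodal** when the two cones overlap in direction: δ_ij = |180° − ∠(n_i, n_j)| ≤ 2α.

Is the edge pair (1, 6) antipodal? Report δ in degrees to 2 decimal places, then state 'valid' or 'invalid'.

δ = 95.04°, invalid

α = atan 0.8 = 38.66°;  2α = 77.32°
edge 1: e_1 = (+0.86, +0.14);  n_1 = (+0.1607, -0.9870)
edge 6: e_6 = (+0.96, -3.77);  n_6 = (-0.9691, -0.2468)
∠(n_1, n_6) = 84.96°
δ = |180° − 84.96°| = 95.04°
95.04° > 2α = 77.32°  →  invalid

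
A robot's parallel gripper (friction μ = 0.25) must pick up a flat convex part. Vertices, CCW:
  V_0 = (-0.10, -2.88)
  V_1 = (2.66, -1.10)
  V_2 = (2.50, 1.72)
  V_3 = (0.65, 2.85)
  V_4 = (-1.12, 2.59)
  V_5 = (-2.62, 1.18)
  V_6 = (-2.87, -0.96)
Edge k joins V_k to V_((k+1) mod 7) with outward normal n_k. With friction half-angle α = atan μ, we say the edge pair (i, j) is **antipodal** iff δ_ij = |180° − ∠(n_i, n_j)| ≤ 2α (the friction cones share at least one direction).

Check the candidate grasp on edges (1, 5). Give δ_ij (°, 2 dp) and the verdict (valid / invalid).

α = atan 0.25 = 14.04°;  2α = 28.07°
edge 1: e_1 = (-0.16, +2.82);  n_1 = (+0.9984, +0.0566)
edge 5: e_5 = (-0.25, -2.14);  n_5 = (-0.9932, +0.1160)
∠(n_1, n_5) = 170.09°
δ = |180° − 170.09°| = 9.91°
9.91° ≤ 2α = 28.07°  →  valid

δ = 9.91°, valid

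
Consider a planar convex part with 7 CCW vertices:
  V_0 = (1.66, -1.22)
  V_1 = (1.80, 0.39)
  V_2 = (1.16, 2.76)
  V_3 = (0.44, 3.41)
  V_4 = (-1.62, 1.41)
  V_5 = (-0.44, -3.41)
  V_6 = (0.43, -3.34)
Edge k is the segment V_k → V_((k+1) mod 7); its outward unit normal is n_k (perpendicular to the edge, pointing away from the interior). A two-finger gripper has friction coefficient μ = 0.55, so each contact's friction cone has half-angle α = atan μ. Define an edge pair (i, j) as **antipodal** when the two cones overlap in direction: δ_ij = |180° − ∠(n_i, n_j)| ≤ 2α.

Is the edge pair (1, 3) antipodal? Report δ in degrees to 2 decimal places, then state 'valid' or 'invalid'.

δ = 60.96°, invalid

α = atan 0.55 = 28.81°;  2α = 57.62°
edge 1: e_1 = (-0.64, +2.37);  n_1 = (+0.9654, +0.2607)
edge 3: e_3 = (-2.06, -2.00);  n_3 = (-0.6966, +0.7175)
∠(n_1, n_3) = 119.04°
δ = |180° − 119.04°| = 60.96°
60.96° > 2α = 57.62°  →  invalid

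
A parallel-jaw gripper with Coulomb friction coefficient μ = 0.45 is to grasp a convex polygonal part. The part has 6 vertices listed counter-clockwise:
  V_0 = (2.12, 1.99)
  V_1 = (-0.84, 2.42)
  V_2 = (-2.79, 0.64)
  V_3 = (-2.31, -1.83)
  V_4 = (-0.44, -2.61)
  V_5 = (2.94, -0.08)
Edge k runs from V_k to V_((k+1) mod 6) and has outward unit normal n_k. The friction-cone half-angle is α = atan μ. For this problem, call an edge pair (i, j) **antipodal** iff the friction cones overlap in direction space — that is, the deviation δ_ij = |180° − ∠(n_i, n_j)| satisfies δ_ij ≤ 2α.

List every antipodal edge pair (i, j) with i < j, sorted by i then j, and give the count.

α = atan 0.45 = 24.23°;  2α = 48.46°
n_0 = (+0.1438, +0.9896)
n_1 = (-0.6742, +0.7386)
n_2 = (-0.9816, -0.1908)
n_3 = (-0.3850, -0.9229)
n_4 = (+0.5992, -0.8006)
n_5 = (+0.9297, +0.3683)
  (0,1): δ = 129.34°  ·
  (0,2): δ = 70.74°  ·
  (0,3): δ = 14.38°  ✓
  (0,4): δ = 45.08°  ✓
  (0,5): δ = 119.88°  ·
  (1,2): δ = 121.39°  ·
  (1,3): δ = 65.03°  ·
  (1,4): δ = 5.57°  ✓
  (1,5): δ = 69.22°  ·
  (2,3): δ = 123.64°  ·
  (2,4): δ = 64.18°  ·
  (2,5): δ = 10.61°  ✓
  (3,4): δ = 120.54°  ·
  (3,5): δ = 45.75°  ✓
  (4,5): δ = 105.21°  ·
antipodal pairs: 5

count = 5; pairs: (0,3), (0,4), (1,4), (2,5), (3,5)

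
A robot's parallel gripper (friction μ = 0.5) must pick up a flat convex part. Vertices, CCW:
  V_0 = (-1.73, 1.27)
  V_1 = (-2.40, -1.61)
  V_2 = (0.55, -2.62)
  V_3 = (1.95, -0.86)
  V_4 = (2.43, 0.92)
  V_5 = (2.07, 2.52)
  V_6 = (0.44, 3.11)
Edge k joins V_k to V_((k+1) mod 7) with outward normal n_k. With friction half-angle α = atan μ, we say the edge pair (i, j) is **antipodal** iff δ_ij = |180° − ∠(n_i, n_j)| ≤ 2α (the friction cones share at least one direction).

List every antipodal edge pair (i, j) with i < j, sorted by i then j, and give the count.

α = atan 0.5 = 26.57°;  2α = 53.13°
n_0 = (-0.9740, +0.2266)
n_1 = (-0.3239, -0.9461)
n_2 = (+0.7826, -0.6225)
n_3 = (+0.9655, -0.2604)
n_4 = (+0.9756, +0.2195)
n_5 = (+0.3404, +0.9403)
n_6 = (-0.6467, +0.7627)
  (0,1): δ = 95.80°  ·
  (0,2): δ = 25.40°  ✓
  (0,3): δ = 2.00°  ✓
  (0,4): δ = 25.78°  ✓
  (0,5): δ = 83.20°  ·
  (0,6): δ = 143.39°  ·
  (1,2): δ = 109.60°  ·
  (1,3): δ = 86.19°  ·
  (1,4): δ = 58.42°  ·
  (1,5): δ = 1.00°  ✓
  (1,6): δ = 59.20°  ·
  (2,3): δ = 156.59°  ·
  (2,4): δ = 128.82°  ·
  (2,5): δ = 71.40°  ·
  (2,6): δ = 11.20°  ✓
  (3,4): δ = 152.23°  ·
  (3,5): δ = 94.81°  ·
  (3,6): δ = 34.61°  ✓
  (4,5): δ = 122.58°  ·
  (4,6): δ = 62.38°  ·
  (5,6): δ = 119.81°  ·
antipodal pairs: 6

count = 6; pairs: (0,2), (0,3), (0,4), (1,5), (2,6), (3,6)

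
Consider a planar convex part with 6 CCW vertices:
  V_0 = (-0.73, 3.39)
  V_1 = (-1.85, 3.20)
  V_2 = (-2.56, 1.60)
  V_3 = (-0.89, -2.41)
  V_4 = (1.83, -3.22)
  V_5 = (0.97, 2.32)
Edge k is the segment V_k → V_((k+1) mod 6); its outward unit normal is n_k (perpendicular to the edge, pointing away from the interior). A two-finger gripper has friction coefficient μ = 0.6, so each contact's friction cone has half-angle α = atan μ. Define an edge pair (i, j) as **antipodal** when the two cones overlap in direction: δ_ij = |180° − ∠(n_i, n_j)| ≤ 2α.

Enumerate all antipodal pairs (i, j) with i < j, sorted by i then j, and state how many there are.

count = 5; pairs: (0,3), (1,4), (2,4), (2,5), (3,5)

α = atan 0.6 = 30.96°;  2α = 61.93°
n_0 = (-0.1673, +0.9859)
n_1 = (-0.9140, +0.4056)
n_2 = (-0.9231, -0.3845)
n_3 = (-0.2854, -0.9584)
n_4 = (+0.9882, +0.1534)
n_5 = (+0.5327, +0.8463)
  (0,1): δ = 123.56°  ·
  (0,2): δ = 77.02°  ·
  (0,3): δ = 26.21°  ✓
  (0,4): δ = 89.20°  ·
  (0,5): δ = 138.19°  ·
  (1,2): δ = 133.46°  ·
  (1,3): δ = 82.65°  ·
  (1,4): δ = 32.75°  ✓
  (1,5): δ = 81.74°  ·
  (2,3): δ = 129.19°  ·
  (2,4): δ = 13.79°  ✓
  (2,5): δ = 35.20°  ✓
  (3,4): δ = 64.59°  ·
  (3,5): δ = 15.60°  ✓
  (4,5): δ = 131.01°  ·
antipodal pairs: 5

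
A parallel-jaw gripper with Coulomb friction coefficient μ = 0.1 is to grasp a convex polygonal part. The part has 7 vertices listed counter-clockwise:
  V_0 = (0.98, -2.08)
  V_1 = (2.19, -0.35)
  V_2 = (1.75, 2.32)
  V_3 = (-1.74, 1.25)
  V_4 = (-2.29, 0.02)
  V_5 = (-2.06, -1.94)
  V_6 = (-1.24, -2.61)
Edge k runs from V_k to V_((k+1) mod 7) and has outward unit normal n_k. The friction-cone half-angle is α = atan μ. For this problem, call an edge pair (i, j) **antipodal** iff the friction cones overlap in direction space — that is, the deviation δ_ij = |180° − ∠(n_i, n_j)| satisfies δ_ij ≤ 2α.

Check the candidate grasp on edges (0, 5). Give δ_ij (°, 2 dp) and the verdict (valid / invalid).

α = atan 0.1 = 5.71°;  2α = 11.42°
edge 0: e_0 = (+1.21, +1.73);  n_0 = (+0.8195, -0.5731)
edge 5: e_5 = (+0.82, -0.67);  n_5 = (-0.6327, -0.7744)
∠(n_0, n_5) = 94.28°
δ = |180° − 94.28°| = 85.72°
85.72° > 2α = 11.42°  →  invalid

δ = 85.72°, invalid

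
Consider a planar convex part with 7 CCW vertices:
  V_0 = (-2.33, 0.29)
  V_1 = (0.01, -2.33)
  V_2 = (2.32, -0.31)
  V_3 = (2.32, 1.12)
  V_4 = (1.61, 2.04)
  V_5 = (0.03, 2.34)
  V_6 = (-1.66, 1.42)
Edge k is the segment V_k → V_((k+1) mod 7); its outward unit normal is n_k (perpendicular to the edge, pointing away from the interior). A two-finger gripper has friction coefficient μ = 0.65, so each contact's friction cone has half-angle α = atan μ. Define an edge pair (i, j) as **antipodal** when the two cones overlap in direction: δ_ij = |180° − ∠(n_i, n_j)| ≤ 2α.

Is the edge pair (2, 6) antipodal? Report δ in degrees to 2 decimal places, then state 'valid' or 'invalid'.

δ = 30.66°, valid

α = atan 0.65 = 33.02°;  2α = 66.05°
edge 2: e_2 = (+0.00, +1.43);  n_2 = (+1.0000, -0.0000)
edge 6: e_6 = (-0.67, -1.13);  n_6 = (-0.8602, +0.5100)
∠(n_2, n_6) = 149.34°
δ = |180° − 149.34°| = 30.66°
30.66° ≤ 2α = 66.05°  →  valid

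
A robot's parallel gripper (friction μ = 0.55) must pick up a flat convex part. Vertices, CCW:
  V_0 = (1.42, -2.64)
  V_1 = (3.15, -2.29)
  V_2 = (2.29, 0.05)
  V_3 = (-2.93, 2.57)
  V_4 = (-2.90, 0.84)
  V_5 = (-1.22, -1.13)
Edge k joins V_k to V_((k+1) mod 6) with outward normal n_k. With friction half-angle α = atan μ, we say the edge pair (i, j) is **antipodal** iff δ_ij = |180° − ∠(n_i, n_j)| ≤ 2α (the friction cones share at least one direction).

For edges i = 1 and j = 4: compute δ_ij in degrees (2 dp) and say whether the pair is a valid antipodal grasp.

δ = 20.28°, valid

α = atan 0.55 = 28.81°;  2α = 57.62°
edge 1: e_1 = (-0.86, +2.34);  n_1 = (+0.9386, +0.3450)
edge 4: e_4 = (+1.68, -1.97);  n_4 = (-0.7609, -0.6489)
∠(n_1, n_4) = 159.72°
δ = |180° − 159.72°| = 20.28°
20.28° ≤ 2α = 57.62°  →  valid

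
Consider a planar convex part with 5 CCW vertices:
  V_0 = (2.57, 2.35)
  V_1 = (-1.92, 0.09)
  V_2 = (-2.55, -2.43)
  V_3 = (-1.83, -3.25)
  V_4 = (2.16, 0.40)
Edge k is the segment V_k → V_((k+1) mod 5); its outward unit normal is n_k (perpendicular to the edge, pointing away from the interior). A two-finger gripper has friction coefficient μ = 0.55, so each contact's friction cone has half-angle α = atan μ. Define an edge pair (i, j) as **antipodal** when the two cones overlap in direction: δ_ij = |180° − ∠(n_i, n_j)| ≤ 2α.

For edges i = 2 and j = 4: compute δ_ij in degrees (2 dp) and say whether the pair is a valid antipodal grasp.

α = atan 0.55 = 28.81°;  2α = 57.62°
edge 2: e_2 = (+0.72, -0.82);  n_2 = (-0.7514, -0.6598)
edge 4: e_4 = (+0.41, +1.95);  n_4 = (+0.9786, -0.2058)
∠(n_2, n_4) = 126.84°
δ = |180° − 126.84°| = 53.16°
53.16° ≤ 2α = 57.62°  →  valid

δ = 53.16°, valid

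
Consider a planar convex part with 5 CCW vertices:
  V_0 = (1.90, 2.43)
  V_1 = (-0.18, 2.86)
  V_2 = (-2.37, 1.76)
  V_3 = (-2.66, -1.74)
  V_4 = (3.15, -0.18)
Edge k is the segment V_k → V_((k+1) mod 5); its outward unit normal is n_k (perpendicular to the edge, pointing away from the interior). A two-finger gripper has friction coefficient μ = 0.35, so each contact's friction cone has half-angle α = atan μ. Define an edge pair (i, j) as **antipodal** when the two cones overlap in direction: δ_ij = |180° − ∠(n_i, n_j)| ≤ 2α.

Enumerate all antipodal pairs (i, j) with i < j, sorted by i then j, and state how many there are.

α = atan 0.35 = 19.29°;  2α = 38.58°
n_0 = (+0.2024, +0.9793)
n_1 = (-0.4488, +0.8936)
n_2 = (-0.9966, +0.0826)
n_3 = (+0.2593, -0.9658)
n_4 = (+0.9019, +0.4319)
  (0,1): δ = 141.65°  ·
  (0,2): δ = 83.06°  ·
  (0,3): δ = 26.71°  ✓
  (0,4): δ = 127.27°  ·
  (1,2): δ = 121.41°  ·
  (1,3): δ = 11.64°  ✓
  (1,4): δ = 88.92°  ·
  (2,3): δ = 70.23°  ·
  (2,4): δ = 30.33°  ✓
  (3,4): δ = 79.44°  ·
antipodal pairs: 3

count = 3; pairs: (0,3), (1,3), (2,4)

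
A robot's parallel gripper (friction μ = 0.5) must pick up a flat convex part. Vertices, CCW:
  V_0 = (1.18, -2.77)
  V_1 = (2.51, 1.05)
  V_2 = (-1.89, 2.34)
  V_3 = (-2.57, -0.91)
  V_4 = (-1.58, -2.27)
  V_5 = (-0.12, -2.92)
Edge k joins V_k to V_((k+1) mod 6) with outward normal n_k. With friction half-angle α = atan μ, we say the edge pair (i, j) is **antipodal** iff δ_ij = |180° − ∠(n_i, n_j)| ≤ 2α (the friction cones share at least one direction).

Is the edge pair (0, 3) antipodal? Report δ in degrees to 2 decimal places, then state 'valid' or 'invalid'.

α = atan 0.5 = 26.57°;  2α = 53.13°
edge 0: e_0 = (+1.33, +3.82);  n_0 = (+0.9444, -0.3288)
edge 3: e_3 = (+0.99, -1.36);  n_3 = (-0.8085, -0.5885)
∠(n_0, n_3) = 124.75°
δ = |180° − 124.75°| = 55.25°
55.25° > 2α = 53.13°  →  invalid

δ = 55.25°, invalid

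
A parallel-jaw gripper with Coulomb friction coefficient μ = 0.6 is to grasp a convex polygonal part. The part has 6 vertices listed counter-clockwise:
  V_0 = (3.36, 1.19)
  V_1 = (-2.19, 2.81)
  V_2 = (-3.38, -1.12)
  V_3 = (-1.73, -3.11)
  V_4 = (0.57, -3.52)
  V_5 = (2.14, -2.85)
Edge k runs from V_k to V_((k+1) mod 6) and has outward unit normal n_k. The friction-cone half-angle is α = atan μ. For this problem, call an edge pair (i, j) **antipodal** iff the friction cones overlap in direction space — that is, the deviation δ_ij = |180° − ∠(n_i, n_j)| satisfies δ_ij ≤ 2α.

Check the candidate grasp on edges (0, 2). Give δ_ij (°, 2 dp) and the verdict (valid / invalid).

δ = 34.06°, valid

α = atan 0.6 = 30.96°;  2α = 61.93°
edge 0: e_0 = (-5.55, +1.62);  n_0 = (+0.2802, +0.9599)
edge 2: e_2 = (+1.65, -1.99);  n_2 = (-0.7698, -0.6383)
∠(n_0, n_2) = 145.94°
δ = |180° − 145.94°| = 34.06°
34.06° ≤ 2α = 61.93°  →  valid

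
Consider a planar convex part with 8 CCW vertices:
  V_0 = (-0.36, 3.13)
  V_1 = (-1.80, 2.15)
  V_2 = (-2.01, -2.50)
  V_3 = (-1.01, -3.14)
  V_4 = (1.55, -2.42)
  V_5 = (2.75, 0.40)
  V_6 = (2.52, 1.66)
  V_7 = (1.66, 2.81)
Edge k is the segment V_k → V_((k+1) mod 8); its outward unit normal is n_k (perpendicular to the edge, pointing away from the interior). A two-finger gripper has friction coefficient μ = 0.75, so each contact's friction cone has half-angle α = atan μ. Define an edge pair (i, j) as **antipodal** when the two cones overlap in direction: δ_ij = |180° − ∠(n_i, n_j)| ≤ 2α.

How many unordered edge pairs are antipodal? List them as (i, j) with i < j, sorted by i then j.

α = atan 0.75 = 36.87°;  2α = 73.74°
n_0 = (-0.5626, +0.8267)
n_1 = (-0.9990, +0.0451)
n_2 = (-0.5391, -0.8423)
n_3 = (+0.2707, -0.9627)
n_4 = (+0.9202, -0.3916)
n_5 = (+0.9837, +0.1796)
n_6 = (+0.8008, +0.5989)
n_7 = (+0.1565, +0.9877)
  (0,1): δ = 126.82°  ·
  (0,2): δ = 66.86°  ✓
  (0,3): δ = 18.53°  ✓
  (0,4): δ = 32.71°  ✓
  (0,5): δ = 66.11°  ✓
  (0,6): δ = 92.55°  ·
  (0,7): δ = 136.76°  ·
  (1,2): δ = 120.03°  ·
  (1,3): δ = 71.71°  ✓
  (1,4): δ = 20.47°  ✓
  (1,5): δ = 12.93°  ✓
  (1,6): δ = 39.38°  ✓
  (1,7): δ = 83.58°  ·
  (2,3): δ = 131.67°  ·
  (2,4): δ = 80.43°  ·
  (2,5): δ = 47.04°  ✓
  (2,6): δ = 20.59°  ✓
  (2,7): δ = 23.62°  ✓
  (3,4): δ = 128.76°  ·
  (3,5): δ = 95.36°  ·
  (3,6): δ = 68.92°  ✓
  (3,7): δ = 24.71°  ✓
  (4,5): δ = 146.60°  ·
  (4,6): δ = 120.16°  ·
  (4,7): δ = 75.95°  ·
  (5,6): δ = 153.55°  ·
  (5,7): δ = 109.35°  ·
  (6,7): δ = 135.79°  ·
antipodal pairs: 13

count = 13; pairs: (0,2), (0,3), (0,4), (0,5), (1,3), (1,4), (1,5), (1,6), (2,5), (2,6), (2,7), (3,6), (3,7)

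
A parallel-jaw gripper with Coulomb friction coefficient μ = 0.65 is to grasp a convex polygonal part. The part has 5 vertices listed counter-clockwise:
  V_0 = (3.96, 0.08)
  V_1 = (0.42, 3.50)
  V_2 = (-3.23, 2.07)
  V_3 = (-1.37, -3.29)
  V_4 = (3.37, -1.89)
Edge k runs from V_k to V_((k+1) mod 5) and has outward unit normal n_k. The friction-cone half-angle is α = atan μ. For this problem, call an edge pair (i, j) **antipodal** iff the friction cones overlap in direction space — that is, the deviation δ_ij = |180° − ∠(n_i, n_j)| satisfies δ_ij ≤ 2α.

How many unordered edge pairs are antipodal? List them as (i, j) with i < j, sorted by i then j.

count = 5; pairs: (0,2), (0,3), (1,3), (1,4), (2,4)

α = atan 0.65 = 33.02°;  2α = 66.05°
n_0 = (+0.6948, +0.7192)
n_1 = (-0.3648, +0.9311)
n_2 = (-0.9447, -0.3278)
n_3 = (+0.2833, -0.9590)
n_4 = (+0.9580, -0.2869)
  (0,1): δ = 114.59°  ·
  (0,2): δ = 26.85°  ✓
  (0,3): δ = 60.47°  ✓
  (0,4): δ = 117.34°  ·
  (1,2): δ = 92.26°  ·
  (1,3): δ = 4.94°  ✓
  (1,4): δ = 51.93°  ✓
  (2,3): δ = 92.68°  ·
  (2,4): δ = 35.81°  ✓
  (3,4): δ = 123.13°  ·
antipodal pairs: 5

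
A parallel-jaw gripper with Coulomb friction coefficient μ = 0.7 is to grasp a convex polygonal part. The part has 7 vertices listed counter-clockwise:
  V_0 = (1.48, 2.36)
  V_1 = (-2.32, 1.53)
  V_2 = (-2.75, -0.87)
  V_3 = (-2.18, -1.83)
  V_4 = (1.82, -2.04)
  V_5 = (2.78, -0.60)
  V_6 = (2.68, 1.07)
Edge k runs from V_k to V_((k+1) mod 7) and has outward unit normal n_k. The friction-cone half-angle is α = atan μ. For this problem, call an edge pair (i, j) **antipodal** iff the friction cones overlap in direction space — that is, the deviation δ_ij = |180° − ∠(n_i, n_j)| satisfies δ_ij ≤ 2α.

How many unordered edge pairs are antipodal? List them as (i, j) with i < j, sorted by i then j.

α = atan 0.7 = 34.99°;  2α = 69.98°
n_0 = (-0.2134, +0.9770)
n_1 = (-0.9843, +0.1764)
n_2 = (-0.8599, -0.5105)
n_3 = (-0.0524, -0.9986)
n_4 = (+0.8321, -0.5547)
n_5 = (+0.9982, +0.0598)
n_6 = (+0.7322, +0.6811)
  (0,1): δ = 112.48°  ·
  (0,2): δ = 71.62°  ·
  (0,3): δ = 15.33°  ✓
  (0,4): δ = 43.99°  ✓
  (0,5): δ = 81.11°  ·
  (0,6): δ = 120.61°  ·
  (1,2): δ = 139.14°  ·
  (1,3): δ = 82.85°  ·
  (1,4): δ = 23.53°  ✓
  (1,5): δ = 13.58°  ✓
  (1,6): δ = 53.09°  ✓
  (2,3): δ = 123.70°  ·
  (2,4): δ = 64.39°  ✓
  (2,5): δ = 27.27°  ✓
  (2,6): δ = 12.23°  ✓
  (3,4): δ = 120.68°  ·
  (3,5): δ = 83.57°  ·
  (3,6): δ = 44.06°  ✓
  (4,5): δ = 142.88°  ·
  (4,6): δ = 103.38°  ·
  (5,6): δ = 140.50°  ·
antipodal pairs: 9

count = 9; pairs: (0,3), (0,4), (1,4), (1,5), (1,6), (2,4), (2,5), (2,6), (3,6)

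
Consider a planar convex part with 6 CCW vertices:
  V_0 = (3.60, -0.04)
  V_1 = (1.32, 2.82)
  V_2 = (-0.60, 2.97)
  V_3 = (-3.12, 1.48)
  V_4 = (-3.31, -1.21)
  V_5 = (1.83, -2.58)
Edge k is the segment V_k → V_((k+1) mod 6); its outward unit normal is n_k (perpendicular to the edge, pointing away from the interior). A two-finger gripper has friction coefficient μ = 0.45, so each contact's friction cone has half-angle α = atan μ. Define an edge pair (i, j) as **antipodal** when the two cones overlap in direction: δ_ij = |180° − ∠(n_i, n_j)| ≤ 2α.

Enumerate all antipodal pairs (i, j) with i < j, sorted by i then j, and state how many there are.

α = atan 0.45 = 24.23°;  2α = 48.46°
n_0 = (+0.7819, +0.6234)
n_1 = (+0.0779, +0.9970)
n_2 = (-0.5090, +0.8608)
n_3 = (-0.9975, +0.0705)
n_4 = (-0.2575, -0.9663)
n_5 = (+0.8204, -0.5717)
  (0,1): δ = 133.03°  ·
  (0,2): δ = 97.97°  ·
  (0,3): δ = 42.60°  ✓
  (0,4): δ = 36.51°  ✓
  (0,5): δ = 106.57°  ·
  (1,2): δ = 144.94°  ·
  (1,3): δ = 89.57°  ·
  (1,4): δ = 10.46°  ✓
  (1,5): δ = 59.60°  ·
  (2,3): δ = 124.63°  ·
  (2,4): δ = 45.52°  ✓
  (2,5): δ = 24.53°  ✓
  (3,4): δ = 100.88°  ·
  (3,5): δ = 30.83°  ✓
  (4,5): δ = 109.95°  ·
antipodal pairs: 6

count = 6; pairs: (0,3), (0,4), (1,4), (2,4), (2,5), (3,5)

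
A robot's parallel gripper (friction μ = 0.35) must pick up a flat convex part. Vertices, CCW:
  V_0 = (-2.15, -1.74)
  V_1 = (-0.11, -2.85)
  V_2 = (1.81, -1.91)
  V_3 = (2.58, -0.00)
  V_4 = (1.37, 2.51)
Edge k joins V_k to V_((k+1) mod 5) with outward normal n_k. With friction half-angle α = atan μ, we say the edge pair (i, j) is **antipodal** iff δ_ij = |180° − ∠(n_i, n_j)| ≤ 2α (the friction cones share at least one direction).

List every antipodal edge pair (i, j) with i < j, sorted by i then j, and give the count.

count = 3; pairs: (0,3), (1,4), (2,4)

α = atan 0.35 = 19.29°;  2α = 38.58°
n_0 = (-0.4779, -0.8784)
n_1 = (+0.4397, -0.8981)
n_2 = (+0.9275, -0.3739)
n_3 = (+0.9008, +0.4342)
n_4 = (-0.7701, +0.6379)
  (0,1): δ = 125.36°  ·
  (0,2): δ = 83.41°  ·
  (0,3): δ = 35.71°  ✓
  (0,4): δ = 78.92°  ·
  (1,2): δ = 138.04°  ·
  (1,3): δ = 90.35°  ·
  (1,4): δ = 24.28°  ✓
  (2,3): δ = 132.31°  ·
  (2,4): δ = 17.68°  ✓
  (3,4): δ = 65.37°  ·
antipodal pairs: 3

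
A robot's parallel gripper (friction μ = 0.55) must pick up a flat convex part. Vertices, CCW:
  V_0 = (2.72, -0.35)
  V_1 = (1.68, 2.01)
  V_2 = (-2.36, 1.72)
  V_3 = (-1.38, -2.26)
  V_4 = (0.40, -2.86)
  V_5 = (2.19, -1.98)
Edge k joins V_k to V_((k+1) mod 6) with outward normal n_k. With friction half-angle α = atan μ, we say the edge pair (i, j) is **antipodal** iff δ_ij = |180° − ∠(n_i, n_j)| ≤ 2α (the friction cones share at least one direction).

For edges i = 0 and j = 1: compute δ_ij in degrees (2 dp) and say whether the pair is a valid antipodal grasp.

δ = 109.68°, invalid

α = atan 0.55 = 28.81°;  2α = 57.62°
edge 0: e_0 = (-1.04, +2.36);  n_0 = (+0.9151, +0.4033)
edge 1: e_1 = (-4.04, -0.29);  n_1 = (-0.0716, +0.9974)
∠(n_0, n_1) = 70.32°
δ = |180° − 70.32°| = 109.68°
109.68° > 2α = 57.62°  →  invalid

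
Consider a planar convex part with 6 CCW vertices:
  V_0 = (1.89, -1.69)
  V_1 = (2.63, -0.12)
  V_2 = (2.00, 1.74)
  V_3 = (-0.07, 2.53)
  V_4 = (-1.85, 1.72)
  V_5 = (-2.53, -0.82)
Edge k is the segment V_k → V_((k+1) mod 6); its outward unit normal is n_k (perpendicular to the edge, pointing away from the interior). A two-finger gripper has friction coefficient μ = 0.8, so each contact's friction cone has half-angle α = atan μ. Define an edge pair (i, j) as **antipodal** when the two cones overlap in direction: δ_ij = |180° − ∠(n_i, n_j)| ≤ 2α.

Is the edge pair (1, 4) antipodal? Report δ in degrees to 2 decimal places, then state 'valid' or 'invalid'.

δ = 33.70°, valid

α = atan 0.8 = 38.66°;  2α = 77.32°
edge 1: e_1 = (-0.63, +1.86);  n_1 = (+0.9471, +0.3208)
edge 4: e_4 = (-0.68, -2.54);  n_4 = (-0.9660, +0.2586)
∠(n_1, n_4) = 146.30°
δ = |180° − 146.30°| = 33.70°
33.70° ≤ 2α = 77.32°  →  valid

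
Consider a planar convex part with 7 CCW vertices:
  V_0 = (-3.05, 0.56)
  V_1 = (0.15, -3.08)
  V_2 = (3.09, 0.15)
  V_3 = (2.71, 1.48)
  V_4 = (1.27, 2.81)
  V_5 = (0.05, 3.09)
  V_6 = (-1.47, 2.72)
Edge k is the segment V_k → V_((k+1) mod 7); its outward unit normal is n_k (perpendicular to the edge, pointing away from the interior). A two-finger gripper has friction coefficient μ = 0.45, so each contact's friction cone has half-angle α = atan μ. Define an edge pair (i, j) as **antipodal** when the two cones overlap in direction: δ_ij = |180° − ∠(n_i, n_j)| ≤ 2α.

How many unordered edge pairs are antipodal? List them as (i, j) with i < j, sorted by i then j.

count = 5; pairs: (0,2), (0,3), (0,4), (1,5), (1,6)

α = atan 0.45 = 24.23°;  2α = 48.46°
n_0 = (-0.7510, -0.6603)
n_1 = (+0.7395, -0.6731)
n_2 = (+0.9615, +0.2747)
n_3 = (+0.6785, +0.7346)
n_4 = (+0.2237, +0.9747)
n_5 = (-0.2365, +0.9716)
n_6 = (-0.8071, +0.5904)
  (0,1): δ = 83.63°  ·
  (0,2): δ = 25.37°  ✓
  (0,3): δ = 5.95°  ✓
  (0,4): δ = 35.75°  ✓
  (0,5): δ = 62.36°  ·
  (0,6): δ = 102.50°  ·
  (1,2): δ = 121.75°  ·
  (1,3): δ = 90.42°  ·
  (1,4): δ = 60.62°  ·
  (1,5): δ = 34.01°  ✓
  (1,6): δ = 6.12°  ✓
  (2,3): δ = 148.67°  ·
  (2,4): δ = 118.87°  ·
  (2,5): δ = 92.26°  ·
  (2,6): δ = 52.13°  ·
  (3,4): δ = 150.20°  ·
  (3,5): δ = 123.59°  ·
  (3,6): δ = 83.46°  ·
  (4,5): δ = 153.39°  ·
  (4,6): δ = 113.26°  ·
  (5,6): δ = 139.87°  ·
antipodal pairs: 5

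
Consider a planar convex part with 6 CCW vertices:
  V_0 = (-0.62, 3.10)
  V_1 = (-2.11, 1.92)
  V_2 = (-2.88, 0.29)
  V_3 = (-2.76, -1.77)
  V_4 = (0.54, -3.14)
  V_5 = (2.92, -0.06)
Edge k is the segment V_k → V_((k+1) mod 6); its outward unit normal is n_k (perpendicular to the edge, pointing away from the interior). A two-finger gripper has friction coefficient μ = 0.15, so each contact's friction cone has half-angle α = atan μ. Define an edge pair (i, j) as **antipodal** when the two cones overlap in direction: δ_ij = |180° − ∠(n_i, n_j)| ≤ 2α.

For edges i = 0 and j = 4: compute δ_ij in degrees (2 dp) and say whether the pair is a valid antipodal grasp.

δ = 13.93°, valid

α = atan 0.15 = 8.53°;  2α = 17.06°
edge 0: e_0 = (-1.49, -1.18);  n_0 = (-0.6208, +0.7839)
edge 4: e_4 = (+2.38, +3.08);  n_4 = (+0.7913, -0.6114)
∠(n_0, n_4) = 166.07°
δ = |180° − 166.07°| = 13.93°
13.93° ≤ 2α = 17.06°  →  valid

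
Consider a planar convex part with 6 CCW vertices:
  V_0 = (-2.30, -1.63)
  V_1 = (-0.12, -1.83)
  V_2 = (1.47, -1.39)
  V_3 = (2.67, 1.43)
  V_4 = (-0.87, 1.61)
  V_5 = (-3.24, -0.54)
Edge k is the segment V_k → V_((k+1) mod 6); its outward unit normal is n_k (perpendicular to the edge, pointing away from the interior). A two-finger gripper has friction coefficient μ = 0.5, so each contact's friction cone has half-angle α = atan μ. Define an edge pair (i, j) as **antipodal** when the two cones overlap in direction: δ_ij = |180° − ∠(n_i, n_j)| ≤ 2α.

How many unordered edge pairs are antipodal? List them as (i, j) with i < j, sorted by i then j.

α = atan 0.5 = 26.57°;  2α = 53.13°
n_0 = (-0.0914, -0.9958)
n_1 = (+0.2667, -0.9638)
n_2 = (+0.9202, -0.3916)
n_3 = (+0.0508, +0.9987)
n_4 = (-0.6719, +0.7406)
n_5 = (-0.7573, -0.6531)
  (0,1): δ = 159.29°  ·
  (0,2): δ = 107.81°  ·
  (0,3): δ = 2.33°  ✓
  (0,4): δ = 47.46°  ✓
  (0,5): δ = 136.02°  ·
  (1,2): δ = 128.52°  ·
  (1,3): δ = 18.38°  ✓
  (1,4): δ = 26.75°  ✓
  (1,5): δ = 115.31°  ·
  (2,3): δ = 69.86°  ·
  (2,4): δ = 24.74°  ✓
  (2,5): δ = 63.83°  ·
  (3,4): δ = 134.88°  ·
  (3,5): δ = 46.32°  ✓
  (4,5): δ = 91.44°  ·
antipodal pairs: 6

count = 6; pairs: (0,3), (0,4), (1,3), (1,4), (2,4), (3,5)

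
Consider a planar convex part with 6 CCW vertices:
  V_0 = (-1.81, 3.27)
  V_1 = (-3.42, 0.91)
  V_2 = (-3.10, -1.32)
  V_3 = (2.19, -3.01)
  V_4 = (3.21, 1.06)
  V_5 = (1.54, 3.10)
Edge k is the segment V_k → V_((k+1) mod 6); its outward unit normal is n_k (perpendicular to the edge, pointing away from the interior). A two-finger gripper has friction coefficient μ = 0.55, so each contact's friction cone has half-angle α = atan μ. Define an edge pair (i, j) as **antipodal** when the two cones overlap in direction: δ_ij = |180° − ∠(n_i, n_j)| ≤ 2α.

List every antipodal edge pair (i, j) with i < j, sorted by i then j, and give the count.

count = 5; pairs: (0,3), (1,3), (1,4), (2,4), (2,5)

α = atan 0.55 = 28.81°;  2α = 57.62°
n_0 = (-0.8261, +0.5636)
n_1 = (-0.9899, -0.1420)
n_2 = (-0.3043, -0.9526)
n_3 = (+0.9700, -0.2431)
n_4 = (+0.7738, +0.6334)
n_5 = (+0.0507, +0.9987)
  (0,1): δ = 137.53°  ·
  (0,2): δ = 73.42°  ·
  (0,3): δ = 20.23°  ✓
  (0,4): δ = 73.61°  ·
  (0,5): δ = 121.40°  ·
  (1,2): δ = 115.88°  ·
  (1,3): δ = 22.24°  ✓
  (1,4): δ = 31.14°  ✓
  (1,5): δ = 78.93°  ·
  (2,3): δ = 86.35°  ·
  (2,4): δ = 32.98°  ✓
  (2,5): δ = 14.81°  ✓
  (3,4): δ = 126.63°  ·
  (3,5): δ = 78.84°  ·
  (4,5): δ = 132.21°  ·
antipodal pairs: 5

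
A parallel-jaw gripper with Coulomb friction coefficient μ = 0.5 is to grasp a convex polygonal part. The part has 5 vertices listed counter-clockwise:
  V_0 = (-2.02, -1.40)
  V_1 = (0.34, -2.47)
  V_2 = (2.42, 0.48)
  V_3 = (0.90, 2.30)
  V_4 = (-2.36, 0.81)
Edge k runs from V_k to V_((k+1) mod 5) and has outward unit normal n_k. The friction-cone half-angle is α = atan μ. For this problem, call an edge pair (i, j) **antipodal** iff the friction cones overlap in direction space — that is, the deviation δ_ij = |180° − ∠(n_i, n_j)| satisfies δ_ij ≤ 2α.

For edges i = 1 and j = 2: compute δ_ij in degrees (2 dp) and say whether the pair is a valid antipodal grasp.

α = atan 0.5 = 26.57°;  2α = 53.13°
edge 1: e_1 = (+2.08, +2.95);  n_1 = (+0.8173, -0.5762)
edge 2: e_2 = (-1.52, +1.82);  n_2 = (+0.7675, +0.6410)
∠(n_1, n_2) = 75.05°
δ = |180° − 75.05°| = 104.95°
104.95° > 2α = 53.13°  →  invalid

δ = 104.95°, invalid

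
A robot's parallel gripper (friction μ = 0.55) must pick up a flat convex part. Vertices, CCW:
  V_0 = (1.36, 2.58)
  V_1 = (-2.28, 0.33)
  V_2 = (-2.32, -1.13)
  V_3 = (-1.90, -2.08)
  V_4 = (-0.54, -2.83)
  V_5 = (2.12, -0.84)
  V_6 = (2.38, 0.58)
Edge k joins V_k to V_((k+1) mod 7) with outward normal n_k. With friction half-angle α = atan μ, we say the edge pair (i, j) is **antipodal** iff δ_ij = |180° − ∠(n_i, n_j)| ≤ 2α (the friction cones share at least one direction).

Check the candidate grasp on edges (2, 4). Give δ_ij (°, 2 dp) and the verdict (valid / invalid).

α = atan 0.55 = 28.81°;  2α = 57.62°
edge 2: e_2 = (+0.42, -0.95);  n_2 = (-0.9146, -0.4044)
edge 4: e_4 = (+2.66, +1.99);  n_4 = (+0.5990, -0.8007)
∠(n_2, n_4) = 102.95°
δ = |180° − 102.95°| = 77.05°
77.05° > 2α = 57.62°  →  invalid

δ = 77.05°, invalid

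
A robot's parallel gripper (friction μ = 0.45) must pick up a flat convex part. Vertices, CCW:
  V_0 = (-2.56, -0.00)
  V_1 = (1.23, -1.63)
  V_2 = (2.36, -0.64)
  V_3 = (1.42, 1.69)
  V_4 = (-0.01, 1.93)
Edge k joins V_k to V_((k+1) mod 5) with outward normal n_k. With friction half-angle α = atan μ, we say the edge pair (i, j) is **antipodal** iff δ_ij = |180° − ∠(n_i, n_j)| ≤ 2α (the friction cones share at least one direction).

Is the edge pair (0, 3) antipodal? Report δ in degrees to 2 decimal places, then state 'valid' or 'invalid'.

δ = 13.74°, valid

α = atan 0.45 = 24.23°;  2α = 48.46°
edge 0: e_0 = (+3.79, -1.63);  n_0 = (-0.3951, -0.9186)
edge 3: e_3 = (-1.43, +0.24);  n_3 = (+0.1655, +0.9862)
∠(n_0, n_3) = 166.26°
δ = |180° − 166.26°| = 13.74°
13.74° ≤ 2α = 48.46°  →  valid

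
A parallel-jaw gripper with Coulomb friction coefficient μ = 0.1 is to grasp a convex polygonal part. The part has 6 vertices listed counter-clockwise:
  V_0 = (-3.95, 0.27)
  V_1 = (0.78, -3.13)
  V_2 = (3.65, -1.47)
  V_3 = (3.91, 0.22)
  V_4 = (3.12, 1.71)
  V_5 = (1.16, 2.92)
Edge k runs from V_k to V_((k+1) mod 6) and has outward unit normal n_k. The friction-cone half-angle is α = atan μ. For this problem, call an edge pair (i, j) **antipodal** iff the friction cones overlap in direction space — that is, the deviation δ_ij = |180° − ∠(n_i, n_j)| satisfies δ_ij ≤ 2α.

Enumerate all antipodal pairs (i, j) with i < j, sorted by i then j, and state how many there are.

count = 2; pairs: (0,4), (1,5)

α = atan 0.1 = 5.71°;  2α = 11.42°
n_0 = (-0.5837, -0.8120)
n_1 = (+0.5007, -0.8656)
n_2 = (+0.9884, -0.1521)
n_3 = (+0.8835, +0.4684)
n_4 = (+0.5253, +0.8509)
n_5 = (-0.4604, +0.8877)
  (0,1): δ = 114.25°  ·
  (0,2): δ = 63.04°  ·
  (0,3): δ = 26.36°  ·
  (0,4): δ = 4.02°  ✓
  (0,5): δ = 63.12°  ·
  (1,2): δ = 128.79°  ·
  (1,3): δ = 92.11°  ·
  (1,4): δ = 61.73°  ·
  (1,5): δ = 2.63°  ✓
  (2,3): δ = 143.32°  ·
  (2,4): δ = 112.94°  ·
  (2,5): δ = 53.84°  ·
  (3,4): δ = 149.62°  ·
  (3,5): δ = 90.52°  ·
  (4,5): δ = 120.90°  ·
antipodal pairs: 2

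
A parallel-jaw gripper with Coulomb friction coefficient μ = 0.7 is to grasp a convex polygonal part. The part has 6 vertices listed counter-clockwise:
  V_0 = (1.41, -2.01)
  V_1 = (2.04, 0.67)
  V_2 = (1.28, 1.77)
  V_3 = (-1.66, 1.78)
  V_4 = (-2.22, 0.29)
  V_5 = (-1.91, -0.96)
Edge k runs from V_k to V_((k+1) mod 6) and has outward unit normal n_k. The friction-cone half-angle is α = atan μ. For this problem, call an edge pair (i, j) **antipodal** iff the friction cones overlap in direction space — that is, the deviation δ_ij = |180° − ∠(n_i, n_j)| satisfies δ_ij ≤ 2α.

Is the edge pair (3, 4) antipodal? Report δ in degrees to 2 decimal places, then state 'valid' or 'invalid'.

δ = 145.47°, invalid

α = atan 0.7 = 34.99°;  2α = 69.98°
edge 3: e_3 = (-0.56, -1.49);  n_3 = (-0.9361, +0.3518)
edge 4: e_4 = (+0.31, -1.25);  n_4 = (-0.9706, -0.2407)
∠(n_3, n_4) = 34.53°
δ = |180° − 34.53°| = 145.47°
145.47° > 2α = 69.98°  →  invalid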